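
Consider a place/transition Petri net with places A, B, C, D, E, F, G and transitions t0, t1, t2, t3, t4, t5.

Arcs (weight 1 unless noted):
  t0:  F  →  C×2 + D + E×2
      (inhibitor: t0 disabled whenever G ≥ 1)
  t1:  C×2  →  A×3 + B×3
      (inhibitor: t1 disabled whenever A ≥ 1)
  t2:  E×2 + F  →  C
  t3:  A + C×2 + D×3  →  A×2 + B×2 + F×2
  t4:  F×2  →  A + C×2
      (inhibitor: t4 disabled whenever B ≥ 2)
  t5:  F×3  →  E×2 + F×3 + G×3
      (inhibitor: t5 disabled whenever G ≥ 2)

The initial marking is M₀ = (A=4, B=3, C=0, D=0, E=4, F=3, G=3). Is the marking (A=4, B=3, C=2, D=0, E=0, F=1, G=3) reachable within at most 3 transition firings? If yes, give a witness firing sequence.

YES — reachable via ⟨t2, t2⟩ (2 firings)

step 1: fire t2:  (A=4, B=3, C=0, D=0, E=4, F=3, G=3) → (A=4, B=3, C=1, D=0, E=2, F=2, G=3)
step 2: fire t2:  (A=4, B=3, C=1, D=0, E=2, F=2, G=3) → (A=4, B=3, C=2, D=0, E=0, F=1, G=3)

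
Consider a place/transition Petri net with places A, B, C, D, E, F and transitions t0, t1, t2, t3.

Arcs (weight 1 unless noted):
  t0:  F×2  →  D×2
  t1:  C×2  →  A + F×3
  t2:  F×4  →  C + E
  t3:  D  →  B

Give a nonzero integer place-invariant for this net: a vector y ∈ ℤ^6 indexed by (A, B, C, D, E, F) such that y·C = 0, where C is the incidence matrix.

y = (A:2, B:0, C:1, D:0, E:-1, F:0)

Incidence matrix C (rows=places, cols=transitions):
       t0   t1   t2   t3
    A   0    1    0    0
    B   0    0    0    1
    C   0   -2    1    0
    D   2    0    0   -1
    E   0    0    1    0
    F  -2    3   -4    0

Candidate y = [2, 0, 1, 0, -1, 0]; check y·C column-wise:
  col t0: 2·0 + 1·0 + 0·2 + -1·0 + 0·-2 = 0
  col t1: 2·1 + 1·-2 + -1·0 + 0·3 = 0
  col t2: 2·0 + 1·1 + -1·1 + 0·-4 = 0
  col t3: 2·0 + 0·1 + 1·0 + 0·-1 + -1·0 = 0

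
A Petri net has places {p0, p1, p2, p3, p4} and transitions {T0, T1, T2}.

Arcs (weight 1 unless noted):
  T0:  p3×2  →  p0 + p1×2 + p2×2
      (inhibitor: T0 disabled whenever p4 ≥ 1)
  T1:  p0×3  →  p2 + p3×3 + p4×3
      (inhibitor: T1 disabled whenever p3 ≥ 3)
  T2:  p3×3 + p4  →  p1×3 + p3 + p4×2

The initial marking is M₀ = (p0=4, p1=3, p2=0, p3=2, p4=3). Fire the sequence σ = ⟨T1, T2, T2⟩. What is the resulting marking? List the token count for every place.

(p0=1, p1=9, p2=1, p3=1, p4=8)

step 1: fire T1:  (p0=4, p1=3, p2=0, p3=2, p4=3) → (p0=1, p1=3, p2=1, p3=5, p4=6)
step 2: fire T2:  (p0=1, p1=3, p2=1, p3=5, p4=6) → (p0=1, p1=6, p2=1, p3=3, p4=7)
step 3: fire T2:  (p0=1, p1=6, p2=1, p3=3, p4=7) → (p0=1, p1=9, p2=1, p3=1, p4=8)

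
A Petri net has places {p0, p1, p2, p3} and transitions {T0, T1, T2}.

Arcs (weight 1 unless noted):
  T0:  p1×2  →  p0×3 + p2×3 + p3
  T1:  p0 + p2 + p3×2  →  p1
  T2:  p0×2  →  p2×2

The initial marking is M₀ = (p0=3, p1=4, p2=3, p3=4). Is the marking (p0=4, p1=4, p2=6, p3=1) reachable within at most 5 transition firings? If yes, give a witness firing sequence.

depth 0: 1 marking
depth 1: 4 markings reached so far
depth 2: 9 markings reached so far
depth 3: 14 markings reached so far
depth 4: 20 markings reached so far
depth 5: 26 markings reached so far
target is not among the 26 markings reachable within 5 steps

NO — not reachable within 5 firings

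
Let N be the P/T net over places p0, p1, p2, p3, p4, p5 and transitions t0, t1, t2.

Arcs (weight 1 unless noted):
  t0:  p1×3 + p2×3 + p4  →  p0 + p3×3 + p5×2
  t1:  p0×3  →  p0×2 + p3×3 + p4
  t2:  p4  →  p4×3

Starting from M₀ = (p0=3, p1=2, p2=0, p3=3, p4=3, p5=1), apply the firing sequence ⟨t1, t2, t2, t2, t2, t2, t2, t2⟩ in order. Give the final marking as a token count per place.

(p0=2, p1=2, p2=0, p3=6, p4=18, p5=1)

step 1: fire t1:  (p0=3, p1=2, p2=0, p3=3, p4=3, p5=1) → (p0=2, p1=2, p2=0, p3=6, p4=4, p5=1)
step 2: fire t2:  (p0=2, p1=2, p2=0, p3=6, p4=4, p5=1) → (p0=2, p1=2, p2=0, p3=6, p4=6, p5=1)
step 3: fire t2:  (p0=2, p1=2, p2=0, p3=6, p4=6, p5=1) → (p0=2, p1=2, p2=0, p3=6, p4=8, p5=1)
step 4: fire t2:  (p0=2, p1=2, p2=0, p3=6, p4=8, p5=1) → (p0=2, p1=2, p2=0, p3=6, p4=10, p5=1)
step 5: fire t2:  (p0=2, p1=2, p2=0, p3=6, p4=10, p5=1) → (p0=2, p1=2, p2=0, p3=6, p4=12, p5=1)
step 6: fire t2:  (p0=2, p1=2, p2=0, p3=6, p4=12, p5=1) → (p0=2, p1=2, p2=0, p3=6, p4=14, p5=1)
step 7: fire t2:  (p0=2, p1=2, p2=0, p3=6, p4=14, p5=1) → (p0=2, p1=2, p2=0, p3=6, p4=16, p5=1)
step 8: fire t2:  (p0=2, p1=2, p2=0, p3=6, p4=16, p5=1) → (p0=2, p1=2, p2=0, p3=6, p4=18, p5=1)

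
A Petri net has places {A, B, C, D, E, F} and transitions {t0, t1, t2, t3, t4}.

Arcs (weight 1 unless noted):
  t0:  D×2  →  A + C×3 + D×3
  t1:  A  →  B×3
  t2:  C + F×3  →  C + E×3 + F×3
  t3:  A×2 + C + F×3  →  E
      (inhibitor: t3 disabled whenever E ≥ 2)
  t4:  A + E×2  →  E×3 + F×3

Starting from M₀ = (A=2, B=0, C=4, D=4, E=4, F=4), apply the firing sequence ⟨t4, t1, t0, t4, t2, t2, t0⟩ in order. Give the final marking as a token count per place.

(A=1, B=3, C=10, D=6, E=12, F=10)

step 1: fire t4:  (A=2, B=0, C=4, D=4, E=4, F=4) → (A=1, B=0, C=4, D=4, E=5, F=7)
step 2: fire t1:  (A=1, B=0, C=4, D=4, E=5, F=7) → (A=0, B=3, C=4, D=4, E=5, F=7)
step 3: fire t0:  (A=0, B=3, C=4, D=4, E=5, F=7) → (A=1, B=3, C=7, D=5, E=5, F=7)
step 4: fire t4:  (A=1, B=3, C=7, D=5, E=5, F=7) → (A=0, B=3, C=7, D=5, E=6, F=10)
step 5: fire t2:  (A=0, B=3, C=7, D=5, E=6, F=10) → (A=0, B=3, C=7, D=5, E=9, F=10)
step 6: fire t2:  (A=0, B=3, C=7, D=5, E=9, F=10) → (A=0, B=3, C=7, D=5, E=12, F=10)
step 7: fire t0:  (A=0, B=3, C=7, D=5, E=12, F=10) → (A=1, B=3, C=10, D=6, E=12, F=10)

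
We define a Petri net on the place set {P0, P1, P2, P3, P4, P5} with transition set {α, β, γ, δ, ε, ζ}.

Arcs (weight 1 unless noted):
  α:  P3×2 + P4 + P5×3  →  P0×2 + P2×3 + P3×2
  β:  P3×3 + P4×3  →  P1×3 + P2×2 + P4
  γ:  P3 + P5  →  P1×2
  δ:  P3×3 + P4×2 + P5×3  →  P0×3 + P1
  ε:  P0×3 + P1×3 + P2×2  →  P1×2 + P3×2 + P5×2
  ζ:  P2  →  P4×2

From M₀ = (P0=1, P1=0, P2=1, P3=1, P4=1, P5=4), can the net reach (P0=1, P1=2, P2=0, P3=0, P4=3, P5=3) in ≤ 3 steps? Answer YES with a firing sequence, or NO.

step 1: fire γ:  (P0=1, P1=0, P2=1, P3=1, P4=1, P5=4) → (P0=1, P1=2, P2=1, P3=0, P4=1, P5=3)
step 2: fire ζ:  (P0=1, P1=2, P2=1, P3=0, P4=1, P5=3) → (P0=1, P1=2, P2=0, P3=0, P4=3, P5=3)

YES — reachable via ⟨γ, ζ⟩ (2 firings)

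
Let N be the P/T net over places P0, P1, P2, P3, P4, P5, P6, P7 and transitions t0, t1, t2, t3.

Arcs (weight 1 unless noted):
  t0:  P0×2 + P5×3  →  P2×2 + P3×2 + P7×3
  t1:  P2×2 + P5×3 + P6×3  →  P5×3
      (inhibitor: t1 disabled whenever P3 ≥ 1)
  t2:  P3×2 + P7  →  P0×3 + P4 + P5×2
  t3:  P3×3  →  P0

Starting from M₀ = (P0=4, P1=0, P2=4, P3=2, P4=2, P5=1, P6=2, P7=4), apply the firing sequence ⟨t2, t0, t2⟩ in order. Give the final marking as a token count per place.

(P0=8, P1=0, P2=6, P3=0, P4=4, P5=2, P6=2, P7=5)

step 1: fire t2:  (P0=4, P1=0, P2=4, P3=2, P4=2, P5=1, P6=2, P7=4) → (P0=7, P1=0, P2=4, P3=0, P4=3, P5=3, P6=2, P7=3)
step 2: fire t0:  (P0=7, P1=0, P2=4, P3=0, P4=3, P5=3, P6=2, P7=3) → (P0=5, P1=0, P2=6, P3=2, P4=3, P5=0, P6=2, P7=6)
step 3: fire t2:  (P0=5, P1=0, P2=6, P3=2, P4=3, P5=0, P6=2, P7=6) → (P0=8, P1=0, P2=6, P3=0, P4=4, P5=2, P6=2, P7=5)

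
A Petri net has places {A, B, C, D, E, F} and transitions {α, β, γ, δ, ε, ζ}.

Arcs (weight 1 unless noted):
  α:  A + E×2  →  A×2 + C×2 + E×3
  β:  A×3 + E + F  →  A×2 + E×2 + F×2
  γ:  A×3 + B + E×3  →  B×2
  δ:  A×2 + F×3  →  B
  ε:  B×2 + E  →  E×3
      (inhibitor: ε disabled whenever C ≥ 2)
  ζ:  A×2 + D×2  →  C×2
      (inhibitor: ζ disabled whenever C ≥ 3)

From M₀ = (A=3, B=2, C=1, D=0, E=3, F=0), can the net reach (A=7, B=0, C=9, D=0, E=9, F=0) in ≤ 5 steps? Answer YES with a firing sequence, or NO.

YES — reachable via ⟨ε, α, α, α, α⟩ (5 firings)

step 1: fire ε:  (A=3, B=2, C=1, D=0, E=3, F=0) → (A=3, B=0, C=1, D=0, E=5, F=0)
step 2: fire α:  (A=3, B=0, C=1, D=0, E=5, F=0) → (A=4, B=0, C=3, D=0, E=6, F=0)
step 3: fire α:  (A=4, B=0, C=3, D=0, E=6, F=0) → (A=5, B=0, C=5, D=0, E=7, F=0)
step 4: fire α:  (A=5, B=0, C=5, D=0, E=7, F=0) → (A=6, B=0, C=7, D=0, E=8, F=0)
step 5: fire α:  (A=6, B=0, C=7, D=0, E=8, F=0) → (A=7, B=0, C=9, D=0, E=9, F=0)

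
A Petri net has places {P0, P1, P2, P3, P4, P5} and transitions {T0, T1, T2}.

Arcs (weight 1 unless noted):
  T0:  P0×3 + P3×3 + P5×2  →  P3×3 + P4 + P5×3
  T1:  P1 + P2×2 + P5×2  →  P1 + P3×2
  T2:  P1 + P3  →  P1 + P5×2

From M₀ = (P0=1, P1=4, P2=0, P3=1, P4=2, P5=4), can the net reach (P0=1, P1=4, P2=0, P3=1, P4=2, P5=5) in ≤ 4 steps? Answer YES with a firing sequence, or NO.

depth 0: 1 marking
depth 1: 2 markings reached so far
depth 2: 2 markings reached so far
(frontier empty at depth 2; search complete)
target is not among the 2 markings reachable within 4 steps

NO — not reachable within 4 firings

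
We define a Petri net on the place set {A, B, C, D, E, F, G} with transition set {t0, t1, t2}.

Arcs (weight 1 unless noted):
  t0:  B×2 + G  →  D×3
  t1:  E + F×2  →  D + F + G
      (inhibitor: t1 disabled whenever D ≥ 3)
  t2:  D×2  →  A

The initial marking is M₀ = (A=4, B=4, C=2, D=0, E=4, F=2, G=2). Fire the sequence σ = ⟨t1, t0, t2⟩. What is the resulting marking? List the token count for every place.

(A=5, B=2, C=2, D=2, E=3, F=1, G=2)

step 1: fire t1:  (A=4, B=4, C=2, D=0, E=4, F=2, G=2) → (A=4, B=4, C=2, D=1, E=3, F=1, G=3)
step 2: fire t0:  (A=4, B=4, C=2, D=1, E=3, F=1, G=3) → (A=4, B=2, C=2, D=4, E=3, F=1, G=2)
step 3: fire t2:  (A=4, B=2, C=2, D=4, E=3, F=1, G=2) → (A=5, B=2, C=2, D=2, E=3, F=1, G=2)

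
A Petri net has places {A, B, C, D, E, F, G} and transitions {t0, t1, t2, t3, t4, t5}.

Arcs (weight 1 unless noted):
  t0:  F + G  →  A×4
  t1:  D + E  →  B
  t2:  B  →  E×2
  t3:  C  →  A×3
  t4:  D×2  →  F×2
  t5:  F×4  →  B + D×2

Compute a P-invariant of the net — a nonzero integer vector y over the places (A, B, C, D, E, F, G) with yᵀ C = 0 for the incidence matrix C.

y = (A:1, B:8, C:3, D:4, E:4, F:4, G:0)

Incidence matrix C (rows=places, cols=transitions):
       t0   t1   t2   t3   t4   t5
    A   4    0    0    3    0    0
    B   0    1   -1    0    0    1
    C   0    0    0   -1    0    0
    D   0   -1    0    0   -2    2
    E   0   -1    2    0    0    0
    F  -1    0    0    0    2   -4
    G  -1    0    0    0    0    0

Candidate y = [1, 8, 3, 4, 4, 4, 0]; check y·C column-wise:
  col t0: 1·4 + 8·0 + 3·0 + 4·0 + 4·0 + 4·-1 + 0·-1 = 0
  col t1: 1·0 + 8·1 + 3·0 + 4·-1 + 4·-1 + 4·0 = 0
  col t2: 1·0 + 8·-1 + 3·0 + 4·0 + 4·2 + 4·0 = 0
  col t3: 1·3 + 8·0 + 3·-1 + 4·0 + 4·0 + 4·0 = 0
  col t4: 1·0 + 8·0 + 3·0 + 4·-2 + 4·0 + 4·2 = 0
  col t5: 1·0 + 8·1 + 3·0 + 4·2 + 4·0 + 4·-4 = 0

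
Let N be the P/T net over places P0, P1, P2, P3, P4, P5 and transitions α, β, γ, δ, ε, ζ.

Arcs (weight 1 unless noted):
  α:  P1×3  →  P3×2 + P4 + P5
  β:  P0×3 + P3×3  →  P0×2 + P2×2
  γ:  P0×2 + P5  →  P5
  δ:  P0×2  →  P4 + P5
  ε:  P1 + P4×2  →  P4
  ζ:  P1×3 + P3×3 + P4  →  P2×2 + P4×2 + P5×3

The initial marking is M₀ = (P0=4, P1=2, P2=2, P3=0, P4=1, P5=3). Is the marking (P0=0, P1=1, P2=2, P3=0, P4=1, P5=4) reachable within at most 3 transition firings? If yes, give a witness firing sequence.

YES — reachable via ⟨γ, δ, ε⟩ (3 firings)

step 1: fire γ:  (P0=4, P1=2, P2=2, P3=0, P4=1, P5=3) → (P0=2, P1=2, P2=2, P3=0, P4=1, P5=3)
step 2: fire δ:  (P0=2, P1=2, P2=2, P3=0, P4=1, P5=3) → (P0=0, P1=2, P2=2, P3=0, P4=2, P5=4)
step 3: fire ε:  (P0=0, P1=2, P2=2, P3=0, P4=2, P5=4) → (P0=0, P1=1, P2=2, P3=0, P4=1, P5=4)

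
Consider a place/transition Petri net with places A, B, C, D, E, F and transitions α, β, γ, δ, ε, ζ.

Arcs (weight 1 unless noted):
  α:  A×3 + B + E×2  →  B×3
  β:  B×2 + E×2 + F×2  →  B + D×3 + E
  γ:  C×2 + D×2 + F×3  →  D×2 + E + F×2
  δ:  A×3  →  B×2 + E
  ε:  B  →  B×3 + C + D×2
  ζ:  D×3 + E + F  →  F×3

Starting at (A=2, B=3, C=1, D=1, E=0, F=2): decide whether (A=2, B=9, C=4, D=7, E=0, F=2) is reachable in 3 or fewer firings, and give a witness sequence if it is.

step 1: fire ε:  (A=2, B=3, C=1, D=1, E=0, F=2) → (A=2, B=5, C=2, D=3, E=0, F=2)
step 2: fire ε:  (A=2, B=5, C=2, D=3, E=0, F=2) → (A=2, B=7, C=3, D=5, E=0, F=2)
step 3: fire ε:  (A=2, B=7, C=3, D=5, E=0, F=2) → (A=2, B=9, C=4, D=7, E=0, F=2)

YES — reachable via ⟨ε, ε, ε⟩ (3 firings)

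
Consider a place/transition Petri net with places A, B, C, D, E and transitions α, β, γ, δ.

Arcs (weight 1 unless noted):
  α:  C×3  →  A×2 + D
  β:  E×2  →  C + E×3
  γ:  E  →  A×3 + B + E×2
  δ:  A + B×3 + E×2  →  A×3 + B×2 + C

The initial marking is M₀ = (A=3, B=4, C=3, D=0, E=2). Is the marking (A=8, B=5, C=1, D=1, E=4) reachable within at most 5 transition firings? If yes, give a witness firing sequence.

step 1: fire α:  (A=3, B=4, C=3, D=0, E=2) → (A=5, B=4, C=0, D=1, E=2)
step 2: fire β:  (A=5, B=4, C=0, D=1, E=2) → (A=5, B=4, C=1, D=1, E=3)
step 3: fire γ:  (A=5, B=4, C=1, D=1, E=3) → (A=8, B=5, C=1, D=1, E=4)

YES — reachable via ⟨α, β, γ⟩ (3 firings)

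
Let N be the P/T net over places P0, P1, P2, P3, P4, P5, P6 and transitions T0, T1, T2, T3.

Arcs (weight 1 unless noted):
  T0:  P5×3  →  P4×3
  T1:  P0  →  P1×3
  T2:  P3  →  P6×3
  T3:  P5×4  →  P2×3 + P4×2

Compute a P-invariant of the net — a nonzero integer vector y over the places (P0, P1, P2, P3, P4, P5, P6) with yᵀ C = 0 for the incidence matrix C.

Incidence matrix C (rows=places, cols=transitions):
       T0   T1   T2   T3
   P0   0   -1    0    0
   P1   0    3    0    0
   P2   0    0    0    3
   P3   0    0   -1    0
   P4   3    0    0    2
   P5  -3    0    0   -4
   P6   0    0    3    0

Candidate y = [3, 1, 0, 0, 0, 0, 0]; check y·C column-wise:
  col T0: 3·0 + 1·0 + 0·3 + 0·-3 = 0
  col T1: 3·-1 + 1·3 = 0
  col T2: 3·0 + 1·0 + 0·-1 + 0·3 = 0
  col T3: 3·0 + 1·0 + 0·3 + 0·2 + 0·-4 = 0

y = (P0:3, P1:1, P2:0, P3:0, P4:0, P5:0, P6:0)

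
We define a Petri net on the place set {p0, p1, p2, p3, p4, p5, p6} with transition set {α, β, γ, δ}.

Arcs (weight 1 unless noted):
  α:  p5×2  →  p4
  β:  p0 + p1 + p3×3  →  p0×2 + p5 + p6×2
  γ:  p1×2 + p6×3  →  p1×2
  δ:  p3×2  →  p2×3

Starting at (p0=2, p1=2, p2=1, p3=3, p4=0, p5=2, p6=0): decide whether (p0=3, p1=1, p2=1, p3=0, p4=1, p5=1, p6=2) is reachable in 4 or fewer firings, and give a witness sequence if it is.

YES — reachable via ⟨α, β⟩ (2 firings)

step 1: fire α:  (p0=2, p1=2, p2=1, p3=3, p4=0, p5=2, p6=0) → (p0=2, p1=2, p2=1, p3=3, p4=1, p5=0, p6=0)
step 2: fire β:  (p0=2, p1=2, p2=1, p3=3, p4=1, p5=0, p6=0) → (p0=3, p1=1, p2=1, p3=0, p4=1, p5=1, p6=2)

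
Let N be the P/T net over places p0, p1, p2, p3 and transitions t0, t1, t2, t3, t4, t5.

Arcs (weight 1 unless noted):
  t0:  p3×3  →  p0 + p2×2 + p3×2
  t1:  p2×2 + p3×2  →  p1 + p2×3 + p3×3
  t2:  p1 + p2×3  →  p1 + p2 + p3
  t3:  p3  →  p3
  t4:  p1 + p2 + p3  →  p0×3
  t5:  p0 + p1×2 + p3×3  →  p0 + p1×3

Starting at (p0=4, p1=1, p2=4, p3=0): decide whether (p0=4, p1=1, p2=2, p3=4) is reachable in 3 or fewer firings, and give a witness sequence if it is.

depth 0: 1 marking
depth 1: 2 markings reached so far
depth 2: 3 markings reached so far
depth 3: 3 markings reached so far
(frontier empty at depth 3; search complete)
target is not among the 3 markings reachable within 3 steps

NO — not reachable within 3 firings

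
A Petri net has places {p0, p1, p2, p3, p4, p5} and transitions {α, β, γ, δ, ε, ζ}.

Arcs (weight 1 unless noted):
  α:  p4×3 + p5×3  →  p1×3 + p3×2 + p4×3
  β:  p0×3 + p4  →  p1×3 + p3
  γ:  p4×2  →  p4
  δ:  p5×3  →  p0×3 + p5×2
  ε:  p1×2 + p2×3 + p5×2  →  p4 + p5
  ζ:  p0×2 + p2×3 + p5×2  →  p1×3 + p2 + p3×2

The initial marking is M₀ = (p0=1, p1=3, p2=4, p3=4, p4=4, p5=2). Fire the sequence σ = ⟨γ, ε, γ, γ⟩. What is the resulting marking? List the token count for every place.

step 1: fire γ:  (p0=1, p1=3, p2=4, p3=4, p4=4, p5=2) → (p0=1, p1=3, p2=4, p3=4, p4=3, p5=2)
step 2: fire ε:  (p0=1, p1=3, p2=4, p3=4, p4=3, p5=2) → (p0=1, p1=1, p2=1, p3=4, p4=4, p5=1)
step 3: fire γ:  (p0=1, p1=1, p2=1, p3=4, p4=4, p5=1) → (p0=1, p1=1, p2=1, p3=4, p4=3, p5=1)
step 4: fire γ:  (p0=1, p1=1, p2=1, p3=4, p4=3, p5=1) → (p0=1, p1=1, p2=1, p3=4, p4=2, p5=1)

(p0=1, p1=1, p2=1, p3=4, p4=2, p5=1)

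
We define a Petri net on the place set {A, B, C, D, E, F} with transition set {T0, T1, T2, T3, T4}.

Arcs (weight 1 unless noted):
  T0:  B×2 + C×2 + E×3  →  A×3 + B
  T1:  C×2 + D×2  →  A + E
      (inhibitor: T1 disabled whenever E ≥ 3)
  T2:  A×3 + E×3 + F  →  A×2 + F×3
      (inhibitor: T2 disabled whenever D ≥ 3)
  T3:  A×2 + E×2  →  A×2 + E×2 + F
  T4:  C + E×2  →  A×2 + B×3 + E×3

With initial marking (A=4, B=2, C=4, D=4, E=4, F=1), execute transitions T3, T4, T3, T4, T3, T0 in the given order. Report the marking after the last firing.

(A=11, B=7, C=0, D=4, E=3, F=4)

step 1: fire T3:  (A=4, B=2, C=4, D=4, E=4, F=1) → (A=4, B=2, C=4, D=4, E=4, F=2)
step 2: fire T4:  (A=4, B=2, C=4, D=4, E=4, F=2) → (A=6, B=5, C=3, D=4, E=5, F=2)
step 3: fire T3:  (A=6, B=5, C=3, D=4, E=5, F=2) → (A=6, B=5, C=3, D=4, E=5, F=3)
step 4: fire T4:  (A=6, B=5, C=3, D=4, E=5, F=3) → (A=8, B=8, C=2, D=4, E=6, F=3)
step 5: fire T3:  (A=8, B=8, C=2, D=4, E=6, F=3) → (A=8, B=8, C=2, D=4, E=6, F=4)
step 6: fire T0:  (A=8, B=8, C=2, D=4, E=6, F=4) → (A=11, B=7, C=0, D=4, E=3, F=4)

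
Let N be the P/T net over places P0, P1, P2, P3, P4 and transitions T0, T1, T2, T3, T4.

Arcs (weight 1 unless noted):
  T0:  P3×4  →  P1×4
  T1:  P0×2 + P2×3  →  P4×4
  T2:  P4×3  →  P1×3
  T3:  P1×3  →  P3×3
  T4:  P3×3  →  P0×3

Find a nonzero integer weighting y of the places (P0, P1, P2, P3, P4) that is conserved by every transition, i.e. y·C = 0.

y = (P0:3, P1:3, P2:2, P3:3, P4:3)

Incidence matrix C (rows=places, cols=transitions):
       T0   T1   T2   T3   T4
   P0   0   -2    0    0    3
   P1   4    0    3   -3    0
   P2   0   -3    0    0    0
   P3  -4    0    0    3   -3
   P4   0    4   -3    0    0

Candidate y = [3, 3, 2, 3, 3]; check y·C column-wise:
  col T0: 3·0 + 3·4 + 2·0 + 3·-4 + 3·0 = 0
  col T1: 3·-2 + 3·0 + 2·-3 + 3·0 + 3·4 = 0
  col T2: 3·0 + 3·3 + 2·0 + 3·0 + 3·-3 = 0
  col T3: 3·0 + 3·-3 + 2·0 + 3·3 + 3·0 = 0
  col T4: 3·3 + 3·0 + 2·0 + 3·-3 + 3·0 = 0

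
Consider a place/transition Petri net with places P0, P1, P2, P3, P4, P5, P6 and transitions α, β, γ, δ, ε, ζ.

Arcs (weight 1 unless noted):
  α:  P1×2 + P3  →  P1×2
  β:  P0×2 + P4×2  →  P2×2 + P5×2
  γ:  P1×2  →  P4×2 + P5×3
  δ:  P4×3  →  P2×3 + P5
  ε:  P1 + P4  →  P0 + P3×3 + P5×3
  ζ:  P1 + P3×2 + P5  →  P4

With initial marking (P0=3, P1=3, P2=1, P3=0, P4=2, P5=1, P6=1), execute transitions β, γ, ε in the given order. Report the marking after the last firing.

(P0=2, P1=0, P2=3, P3=3, P4=1, P5=9, P6=1)

step 1: fire β:  (P0=3, P1=3, P2=1, P3=0, P4=2, P5=1, P6=1) → (P0=1, P1=3, P2=3, P3=0, P4=0, P5=3, P6=1)
step 2: fire γ:  (P0=1, P1=3, P2=3, P3=0, P4=0, P5=3, P6=1) → (P0=1, P1=1, P2=3, P3=0, P4=2, P5=6, P6=1)
step 3: fire ε:  (P0=1, P1=1, P2=3, P3=0, P4=2, P5=6, P6=1) → (P0=2, P1=0, P2=3, P3=3, P4=1, P5=9, P6=1)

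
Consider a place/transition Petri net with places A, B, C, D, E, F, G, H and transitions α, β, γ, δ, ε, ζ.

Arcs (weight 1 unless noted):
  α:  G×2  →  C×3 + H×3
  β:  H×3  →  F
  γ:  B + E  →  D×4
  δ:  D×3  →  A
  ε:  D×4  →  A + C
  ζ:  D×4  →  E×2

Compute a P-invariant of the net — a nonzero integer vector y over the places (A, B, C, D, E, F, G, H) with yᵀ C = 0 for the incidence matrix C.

Incidence matrix C (rows=places, cols=transitions):
        α    β    γ    δ    ε    ζ
    A   0    0    0    1    1    0
    B   0    0   -1    0    0    0
    C   3    0    0    0    1    0
    D   0    0    4   -3   -4   -4
    E   0    0   -1    0    0    2
    F   0    1    0    0    0    0
    G  -2    0    0    0    0    0
    H   3   -3    0    0    0    0

Candidate y = [6, 4, 2, 2, 4, 0, 3, 0]; check y·C column-wise:
  col α: 6·0 + 4·0 + 2·3 + 2·0 + 4·0 + 3·-2 + 0·3 = 0
  col β: 6·0 + 4·0 + 2·0 + 2·0 + 4·0 + 0·1 + 3·0 + 0·-3 = 0
  col γ: 6·0 + 4·-1 + 2·0 + 2·4 + 4·-1 + 3·0 = 0
  col δ: 6·1 + 4·0 + 2·0 + 2·-3 + 4·0 + 3·0 = 0
  col ε: 6·1 + 4·0 + 2·1 + 2·-4 + 4·0 + 3·0 = 0
  col ζ: 6·0 + 4·0 + 2·0 + 2·-4 + 4·2 + 3·0 = 0

y = (A:6, B:4, C:2, D:2, E:4, F:0, G:3, H:0)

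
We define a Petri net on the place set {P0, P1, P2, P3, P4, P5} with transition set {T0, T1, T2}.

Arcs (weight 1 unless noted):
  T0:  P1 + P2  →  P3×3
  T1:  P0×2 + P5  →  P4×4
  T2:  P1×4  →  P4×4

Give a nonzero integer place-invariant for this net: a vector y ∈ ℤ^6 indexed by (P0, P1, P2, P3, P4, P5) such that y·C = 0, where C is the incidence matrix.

y = (P0:0, P1:0, P2:3, P3:1, P4:0, P5:0)

Incidence matrix C (rows=places, cols=transitions):
       T0   T1   T2
   P0   0   -2    0
   P1  -1    0   -4
   P2  -1    0    0
   P3   3    0    0
   P4   0    4    4
   P5   0   -1    0

Candidate y = [0, 0, 3, 1, 0, 0]; check y·C column-wise:
  col T0: 0·-1 + 3·-1 + 1·3 = 0
  col T1: 0·-2 + 3·0 + 1·0 + 0·4 + 0·-1 = 0
  col T2: 0·-4 + 3·0 + 1·0 + 0·4 = 0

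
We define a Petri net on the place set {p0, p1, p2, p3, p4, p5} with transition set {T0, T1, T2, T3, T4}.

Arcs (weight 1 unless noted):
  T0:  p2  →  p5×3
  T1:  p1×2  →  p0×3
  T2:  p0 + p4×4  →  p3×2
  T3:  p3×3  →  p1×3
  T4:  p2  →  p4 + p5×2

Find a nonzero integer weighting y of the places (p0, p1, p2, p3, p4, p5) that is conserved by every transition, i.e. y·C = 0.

y = (p0:2, p1:3, p2:3, p3:3, p4:1, p5:1)

Incidence matrix C (rows=places, cols=transitions):
       T0   T1   T2   T3   T4
   p0   0    3   -1    0    0
   p1   0   -2    0    3    0
   p2  -1    0    0    0   -1
   p3   0    0    2   -3    0
   p4   0    0   -4    0    1
   p5   3    0    0    0    2

Candidate y = [2, 3, 3, 3, 1, 1]; check y·C column-wise:
  col T0: 2·0 + 3·0 + 3·-1 + 3·0 + 1·0 + 1·3 = 0
  col T1: 2·3 + 3·-2 + 3·0 + 3·0 + 1·0 + 1·0 = 0
  col T2: 2·-1 + 3·0 + 3·0 + 3·2 + 1·-4 + 1·0 = 0
  col T3: 2·0 + 3·3 + 3·0 + 3·-3 + 1·0 + 1·0 = 0
  col T4: 2·0 + 3·0 + 3·-1 + 3·0 + 1·1 + 1·2 = 0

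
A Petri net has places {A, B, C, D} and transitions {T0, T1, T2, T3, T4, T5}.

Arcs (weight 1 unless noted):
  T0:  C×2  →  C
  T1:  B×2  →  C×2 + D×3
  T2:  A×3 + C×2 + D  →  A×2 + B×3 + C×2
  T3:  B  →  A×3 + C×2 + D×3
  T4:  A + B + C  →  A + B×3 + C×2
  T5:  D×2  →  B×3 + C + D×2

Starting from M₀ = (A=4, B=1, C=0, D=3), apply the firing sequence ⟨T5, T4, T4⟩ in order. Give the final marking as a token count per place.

(A=4, B=8, C=3, D=3)

step 1: fire T5:  (A=4, B=1, C=0, D=3) → (A=4, B=4, C=1, D=3)
step 2: fire T4:  (A=4, B=4, C=1, D=3) → (A=4, B=6, C=2, D=3)
step 3: fire T4:  (A=4, B=6, C=2, D=3) → (A=4, B=8, C=3, D=3)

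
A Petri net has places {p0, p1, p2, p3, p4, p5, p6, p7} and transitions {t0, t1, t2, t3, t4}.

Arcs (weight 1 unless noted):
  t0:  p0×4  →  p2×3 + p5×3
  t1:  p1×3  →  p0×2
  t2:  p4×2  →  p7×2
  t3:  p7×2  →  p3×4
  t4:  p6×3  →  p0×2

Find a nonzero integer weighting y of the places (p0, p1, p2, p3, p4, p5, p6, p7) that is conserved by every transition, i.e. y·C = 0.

y = (p0:0, p1:0, p2:1, p3:0, p4:0, p5:-1, p6:0, p7:0)

Incidence matrix C (rows=places, cols=transitions):
       t0   t1   t2   t3   t4
   p0  -4    2    0    0    2
   p1   0   -3    0    0    0
   p2   3    0    0    0    0
   p3   0    0    0    4    0
   p4   0    0   -2    0    0
   p5   3    0    0    0    0
   p6   0    0    0    0   -3
   p7   0    0    2   -2    0

Candidate y = [0, 0, 1, 0, 0, -1, 0, 0]; check y·C column-wise:
  col t0: 0·-4 + 1·3 + -1·3 = 0
  col t1: 0·2 + 0·-3 + 1·0 + -1·0 = 0
  col t2: 1·0 + 0·-2 + -1·0 + 0·2 = 0
  col t3: 1·0 + 0·4 + -1·0 + 0·-2 = 0
  col t4: 0·2 + 1·0 + -1·0 + 0·-3 = 0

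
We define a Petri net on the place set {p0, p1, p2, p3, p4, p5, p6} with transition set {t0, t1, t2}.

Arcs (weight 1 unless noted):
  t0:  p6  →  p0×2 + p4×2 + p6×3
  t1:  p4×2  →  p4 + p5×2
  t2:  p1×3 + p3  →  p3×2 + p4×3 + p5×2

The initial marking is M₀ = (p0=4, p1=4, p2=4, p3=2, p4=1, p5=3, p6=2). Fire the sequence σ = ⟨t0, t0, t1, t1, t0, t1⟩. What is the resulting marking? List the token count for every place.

(p0=10, p1=4, p2=4, p3=2, p4=4, p5=9, p6=8)

step 1: fire t0:  (p0=4, p1=4, p2=4, p3=2, p4=1, p5=3, p6=2) → (p0=6, p1=4, p2=4, p3=2, p4=3, p5=3, p6=4)
step 2: fire t0:  (p0=6, p1=4, p2=4, p3=2, p4=3, p5=3, p6=4) → (p0=8, p1=4, p2=4, p3=2, p4=5, p5=3, p6=6)
step 3: fire t1:  (p0=8, p1=4, p2=4, p3=2, p4=5, p5=3, p6=6) → (p0=8, p1=4, p2=4, p3=2, p4=4, p5=5, p6=6)
step 4: fire t1:  (p0=8, p1=4, p2=4, p3=2, p4=4, p5=5, p6=6) → (p0=8, p1=4, p2=4, p3=2, p4=3, p5=7, p6=6)
step 5: fire t0:  (p0=8, p1=4, p2=4, p3=2, p4=3, p5=7, p6=6) → (p0=10, p1=4, p2=4, p3=2, p4=5, p5=7, p6=8)
step 6: fire t1:  (p0=10, p1=4, p2=4, p3=2, p4=5, p5=7, p6=8) → (p0=10, p1=4, p2=4, p3=2, p4=4, p5=9, p6=8)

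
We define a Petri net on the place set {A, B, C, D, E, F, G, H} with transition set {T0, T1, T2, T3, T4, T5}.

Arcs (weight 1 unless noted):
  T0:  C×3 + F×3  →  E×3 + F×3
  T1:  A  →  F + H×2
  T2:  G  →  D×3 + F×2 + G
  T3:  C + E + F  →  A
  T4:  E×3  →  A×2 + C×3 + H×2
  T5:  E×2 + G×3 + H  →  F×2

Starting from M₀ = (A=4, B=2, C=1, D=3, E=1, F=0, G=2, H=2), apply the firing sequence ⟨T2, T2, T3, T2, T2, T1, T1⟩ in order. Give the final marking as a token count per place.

step 1: fire T2:  (A=4, B=2, C=1, D=3, E=1, F=0, G=2, H=2) → (A=4, B=2, C=1, D=6, E=1, F=2, G=2, H=2)
step 2: fire T2:  (A=4, B=2, C=1, D=6, E=1, F=2, G=2, H=2) → (A=4, B=2, C=1, D=9, E=1, F=4, G=2, H=2)
step 3: fire T3:  (A=4, B=2, C=1, D=9, E=1, F=4, G=2, H=2) → (A=5, B=2, C=0, D=9, E=0, F=3, G=2, H=2)
step 4: fire T2:  (A=5, B=2, C=0, D=9, E=0, F=3, G=2, H=2) → (A=5, B=2, C=0, D=12, E=0, F=5, G=2, H=2)
step 5: fire T2:  (A=5, B=2, C=0, D=12, E=0, F=5, G=2, H=2) → (A=5, B=2, C=0, D=15, E=0, F=7, G=2, H=2)
step 6: fire T1:  (A=5, B=2, C=0, D=15, E=0, F=7, G=2, H=2) → (A=4, B=2, C=0, D=15, E=0, F=8, G=2, H=4)
step 7: fire T1:  (A=4, B=2, C=0, D=15, E=0, F=8, G=2, H=4) → (A=3, B=2, C=0, D=15, E=0, F=9, G=2, H=6)

(A=3, B=2, C=0, D=15, E=0, F=9, G=2, H=6)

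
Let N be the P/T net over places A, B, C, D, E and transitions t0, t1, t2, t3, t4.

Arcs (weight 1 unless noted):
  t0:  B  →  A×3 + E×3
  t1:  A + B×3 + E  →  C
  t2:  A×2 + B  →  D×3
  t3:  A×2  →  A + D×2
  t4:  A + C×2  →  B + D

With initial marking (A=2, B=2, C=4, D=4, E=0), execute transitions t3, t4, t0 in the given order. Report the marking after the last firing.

(A=3, B=2, C=2, D=7, E=3)

step 1: fire t3:  (A=2, B=2, C=4, D=4, E=0) → (A=1, B=2, C=4, D=6, E=0)
step 2: fire t4:  (A=1, B=2, C=4, D=6, E=0) → (A=0, B=3, C=2, D=7, E=0)
step 3: fire t0:  (A=0, B=3, C=2, D=7, E=0) → (A=3, B=2, C=2, D=7, E=3)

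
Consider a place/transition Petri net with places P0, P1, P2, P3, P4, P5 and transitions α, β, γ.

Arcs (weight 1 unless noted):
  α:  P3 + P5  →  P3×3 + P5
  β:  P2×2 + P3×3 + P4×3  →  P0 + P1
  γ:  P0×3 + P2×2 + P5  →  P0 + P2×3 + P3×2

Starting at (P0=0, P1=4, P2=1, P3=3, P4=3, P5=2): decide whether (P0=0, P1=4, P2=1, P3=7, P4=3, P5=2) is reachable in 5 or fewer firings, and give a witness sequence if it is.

YES — reachable via ⟨α, α⟩ (2 firings)

step 1: fire α:  (P0=0, P1=4, P2=1, P3=3, P4=3, P5=2) → (P0=0, P1=4, P2=1, P3=5, P4=3, P5=2)
step 2: fire α:  (P0=0, P1=4, P2=1, P3=5, P4=3, P5=2) → (P0=0, P1=4, P2=1, P3=7, P4=3, P5=2)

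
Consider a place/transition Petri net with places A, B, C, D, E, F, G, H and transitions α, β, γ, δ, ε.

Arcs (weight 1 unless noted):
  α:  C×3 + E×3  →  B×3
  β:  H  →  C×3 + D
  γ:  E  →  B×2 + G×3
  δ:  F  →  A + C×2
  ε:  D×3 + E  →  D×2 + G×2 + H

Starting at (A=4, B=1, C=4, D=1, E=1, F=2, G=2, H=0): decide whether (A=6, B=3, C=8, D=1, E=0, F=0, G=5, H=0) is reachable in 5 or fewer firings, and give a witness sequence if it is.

step 1: fire γ:  (A=4, B=1, C=4, D=1, E=1, F=2, G=2, H=0) → (A=4, B=3, C=4, D=1, E=0, F=2, G=5, H=0)
step 2: fire δ:  (A=4, B=3, C=4, D=1, E=0, F=2, G=5, H=0) → (A=5, B=3, C=6, D=1, E=0, F=1, G=5, H=0)
step 3: fire δ:  (A=5, B=3, C=6, D=1, E=0, F=1, G=5, H=0) → (A=6, B=3, C=8, D=1, E=0, F=0, G=5, H=0)

YES — reachable via ⟨γ, δ, δ⟩ (3 firings)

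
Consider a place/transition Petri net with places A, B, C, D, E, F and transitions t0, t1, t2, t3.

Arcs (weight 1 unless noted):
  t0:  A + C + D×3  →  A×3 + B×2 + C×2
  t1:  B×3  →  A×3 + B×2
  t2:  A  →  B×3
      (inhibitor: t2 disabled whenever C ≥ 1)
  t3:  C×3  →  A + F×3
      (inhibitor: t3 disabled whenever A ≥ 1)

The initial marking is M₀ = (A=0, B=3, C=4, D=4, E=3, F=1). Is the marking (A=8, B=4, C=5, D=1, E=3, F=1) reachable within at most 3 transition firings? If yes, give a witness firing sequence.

NO — not reachable within 3 firings

depth 0: 1 marking
depth 1: 3 markings reached so far
depth 2: 6 markings reached so far
depth 3: 8 markings reached so far
target is not among the 8 markings reachable within 3 steps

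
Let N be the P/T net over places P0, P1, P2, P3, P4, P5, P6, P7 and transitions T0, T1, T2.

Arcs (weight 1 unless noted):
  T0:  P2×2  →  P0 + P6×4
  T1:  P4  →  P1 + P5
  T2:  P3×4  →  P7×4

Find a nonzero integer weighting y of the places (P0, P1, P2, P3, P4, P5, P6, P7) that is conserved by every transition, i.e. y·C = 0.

y = (P0:2, P1:0, P2:1, P3:0, P4:0, P5:0, P6:0, P7:0)

Incidence matrix C (rows=places, cols=transitions):
       T0   T1   T2
   P0   1    0    0
   P1   0    1    0
   P2  -2    0    0
   P3   0    0   -4
   P4   0   -1    0
   P5   0    1    0
   P6   4    0    0
   P7   0    0    4

Candidate y = [2, 0, 1, 0, 0, 0, 0, 0]; check y·C column-wise:
  col T0: 2·1 + 1·-2 + 0·4 = 0
  col T1: 2·0 + 0·1 + 1·0 + 0·-1 + 0·1 = 0
  col T2: 2·0 + 1·0 + 0·-4 + 0·4 = 0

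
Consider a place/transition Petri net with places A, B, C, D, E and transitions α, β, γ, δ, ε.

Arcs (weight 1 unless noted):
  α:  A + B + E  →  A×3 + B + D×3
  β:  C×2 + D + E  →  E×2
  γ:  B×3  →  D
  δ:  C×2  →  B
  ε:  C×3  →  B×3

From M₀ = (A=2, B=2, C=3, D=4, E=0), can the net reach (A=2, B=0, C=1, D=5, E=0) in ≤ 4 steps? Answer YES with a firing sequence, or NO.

YES — reachable via ⟨δ, γ⟩ (2 firings)

step 1: fire δ:  (A=2, B=2, C=3, D=4, E=0) → (A=2, B=3, C=1, D=4, E=0)
step 2: fire γ:  (A=2, B=3, C=1, D=4, E=0) → (A=2, B=0, C=1, D=5, E=0)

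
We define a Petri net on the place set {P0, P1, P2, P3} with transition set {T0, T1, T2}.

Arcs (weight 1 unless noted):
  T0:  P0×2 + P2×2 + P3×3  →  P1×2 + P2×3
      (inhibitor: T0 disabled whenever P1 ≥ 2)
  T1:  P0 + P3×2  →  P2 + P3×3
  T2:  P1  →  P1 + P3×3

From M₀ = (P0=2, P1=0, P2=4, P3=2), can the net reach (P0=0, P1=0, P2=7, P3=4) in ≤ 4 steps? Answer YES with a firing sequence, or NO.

depth 0: 1 marking
depth 1: 2 markings reached so far
depth 2: 3 markings reached so far
depth 3: 3 markings reached so far
(frontier empty at depth 3; search complete)
target is not among the 3 markings reachable within 4 steps

NO — not reachable within 4 firings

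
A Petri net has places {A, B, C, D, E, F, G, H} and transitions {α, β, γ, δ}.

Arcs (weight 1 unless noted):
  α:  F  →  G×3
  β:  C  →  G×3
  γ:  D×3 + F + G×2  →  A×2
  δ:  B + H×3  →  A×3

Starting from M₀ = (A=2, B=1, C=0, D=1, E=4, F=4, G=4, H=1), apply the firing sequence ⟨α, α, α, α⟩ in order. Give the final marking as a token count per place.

(A=2, B=1, C=0, D=1, E=4, F=0, G=16, H=1)

step 1: fire α:  (A=2, B=1, C=0, D=1, E=4, F=4, G=4, H=1) → (A=2, B=1, C=0, D=1, E=4, F=3, G=7, H=1)
step 2: fire α:  (A=2, B=1, C=0, D=1, E=4, F=3, G=7, H=1) → (A=2, B=1, C=0, D=1, E=4, F=2, G=10, H=1)
step 3: fire α:  (A=2, B=1, C=0, D=1, E=4, F=2, G=10, H=1) → (A=2, B=1, C=0, D=1, E=4, F=1, G=13, H=1)
step 4: fire α:  (A=2, B=1, C=0, D=1, E=4, F=1, G=13, H=1) → (A=2, B=1, C=0, D=1, E=4, F=0, G=16, H=1)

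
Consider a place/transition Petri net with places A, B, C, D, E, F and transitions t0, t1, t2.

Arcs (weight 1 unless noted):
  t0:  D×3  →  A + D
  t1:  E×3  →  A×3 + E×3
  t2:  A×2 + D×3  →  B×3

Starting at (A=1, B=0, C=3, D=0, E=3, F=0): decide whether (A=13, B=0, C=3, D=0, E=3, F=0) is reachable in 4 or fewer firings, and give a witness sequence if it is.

step 1: fire t1:  (A=1, B=0, C=3, D=0, E=3, F=0) → (A=4, B=0, C=3, D=0, E=3, F=0)
step 2: fire t1:  (A=4, B=0, C=3, D=0, E=3, F=0) → (A=7, B=0, C=3, D=0, E=3, F=0)
step 3: fire t1:  (A=7, B=0, C=3, D=0, E=3, F=0) → (A=10, B=0, C=3, D=0, E=3, F=0)
step 4: fire t1:  (A=10, B=0, C=3, D=0, E=3, F=0) → (A=13, B=0, C=3, D=0, E=3, F=0)

YES — reachable via ⟨t1, t1, t1, t1⟩ (4 firings)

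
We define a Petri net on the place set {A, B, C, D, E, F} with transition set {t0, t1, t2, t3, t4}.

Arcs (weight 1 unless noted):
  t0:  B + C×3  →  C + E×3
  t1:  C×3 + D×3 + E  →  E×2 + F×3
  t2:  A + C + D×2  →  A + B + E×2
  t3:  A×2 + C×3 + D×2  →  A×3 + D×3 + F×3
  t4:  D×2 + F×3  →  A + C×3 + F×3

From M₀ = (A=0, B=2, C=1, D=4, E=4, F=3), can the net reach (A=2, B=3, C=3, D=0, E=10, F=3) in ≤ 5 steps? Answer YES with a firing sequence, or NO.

depth 0: 1 marking
depth 1: 2 markings reached so far
depth 2: 5 markings reached so far
depth 3: 7 markings reached so far
depth 4: 8 markings reached so far
depth 5: 8 markings reached so far
(frontier empty at depth 5; search complete)
target is not among the 8 markings reachable within 5 steps

NO — not reachable within 5 firings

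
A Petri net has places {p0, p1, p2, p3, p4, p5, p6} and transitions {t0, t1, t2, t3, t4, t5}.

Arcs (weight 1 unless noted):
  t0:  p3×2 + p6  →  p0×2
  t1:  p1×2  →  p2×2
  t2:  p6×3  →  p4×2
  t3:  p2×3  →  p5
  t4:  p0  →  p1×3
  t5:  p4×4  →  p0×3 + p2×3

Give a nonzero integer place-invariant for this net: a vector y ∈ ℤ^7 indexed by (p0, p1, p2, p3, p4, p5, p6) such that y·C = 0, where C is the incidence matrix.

Incidence matrix C (rows=places, cols=transitions):
       t0   t1   t2   t3   t4   t5
   p0   2    0    0    0   -1    3
   p1   0   -2    0    0    3    0
   p2   0    2    0   -3    0    3
   p3  -2    0    0    0    0    0
   p4   0    0    2    0    0   -4
   p5   0    0    0    1    0    0
   p6  -1    0   -3    0    0    0

Candidate y = [3, 1, 1, 2, 3, 3, 2]; check y·C column-wise:
  col t0: 3·2 + 1·0 + 1·0 + 2·-2 + 3·0 + 3·0 + 2·-1 = 0
  col t1: 3·0 + 1·-2 + 1·2 + 2·0 + 3·0 + 3·0 + 2·0 = 0
  col t2: 3·0 + 1·0 + 1·0 + 2·0 + 3·2 + 3·0 + 2·-3 = 0
  col t3: 3·0 + 1·0 + 1·-3 + 2·0 + 3·0 + 3·1 + 2·0 = 0
  col t4: 3·-1 + 1·3 + 1·0 + 2·0 + 3·0 + 3·0 + 2·0 = 0
  col t5: 3·3 + 1·0 + 1·3 + 2·0 + 3·-4 + 3·0 + 2·0 = 0

y = (p0:3, p1:1, p2:1, p3:2, p4:3, p5:3, p6:2)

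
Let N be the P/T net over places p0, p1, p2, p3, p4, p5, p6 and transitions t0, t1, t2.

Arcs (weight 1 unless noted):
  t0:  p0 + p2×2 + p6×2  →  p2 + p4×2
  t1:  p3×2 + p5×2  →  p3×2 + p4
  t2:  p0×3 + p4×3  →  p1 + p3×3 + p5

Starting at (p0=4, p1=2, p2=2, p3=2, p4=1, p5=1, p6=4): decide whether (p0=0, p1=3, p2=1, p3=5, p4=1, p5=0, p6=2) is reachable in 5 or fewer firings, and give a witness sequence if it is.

step 1: fire t0:  (p0=4, p1=2, p2=2, p3=2, p4=1, p5=1, p6=4) → (p0=3, p1=2, p2=1, p3=2, p4=3, p5=1, p6=2)
step 2: fire t2:  (p0=3, p1=2, p2=1, p3=2, p4=3, p5=1, p6=2) → (p0=0, p1=3, p2=1, p3=5, p4=0, p5=2, p6=2)
step 3: fire t1:  (p0=0, p1=3, p2=1, p3=5, p4=0, p5=2, p6=2) → (p0=0, p1=3, p2=1, p3=5, p4=1, p5=0, p6=2)

YES — reachable via ⟨t0, t2, t1⟩ (3 firings)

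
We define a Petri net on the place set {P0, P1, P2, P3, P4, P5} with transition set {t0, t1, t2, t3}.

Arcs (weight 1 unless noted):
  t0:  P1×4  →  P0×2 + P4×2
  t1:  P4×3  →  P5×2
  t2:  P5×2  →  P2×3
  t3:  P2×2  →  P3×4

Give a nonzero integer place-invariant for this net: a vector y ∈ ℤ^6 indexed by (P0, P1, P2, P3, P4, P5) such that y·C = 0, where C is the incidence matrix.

Incidence matrix C (rows=places, cols=transitions):
       t0   t1   t2   t3
   P0   2    0    0    0
   P1  -4    0    0    0
   P2   0    0    3   -2
   P3   0    0    0    4
   P4   2   -3    0    0
   P5   0    2   -2    0

Candidate y = [2, 1, 0, 0, 0, 0]; check y·C column-wise:
  col t0: 2·2 + 1·-4 + 0·2 = 0
  col t1: 2·0 + 1·0 + 0·-3 + 0·2 = 0
  col t2: 2·0 + 1·0 + 0·3 + 0·-2 = 0
  col t3: 2·0 + 1·0 + 0·-2 + 0·4 = 0

y = (P0:2, P1:1, P2:0, P3:0, P4:0, P5:0)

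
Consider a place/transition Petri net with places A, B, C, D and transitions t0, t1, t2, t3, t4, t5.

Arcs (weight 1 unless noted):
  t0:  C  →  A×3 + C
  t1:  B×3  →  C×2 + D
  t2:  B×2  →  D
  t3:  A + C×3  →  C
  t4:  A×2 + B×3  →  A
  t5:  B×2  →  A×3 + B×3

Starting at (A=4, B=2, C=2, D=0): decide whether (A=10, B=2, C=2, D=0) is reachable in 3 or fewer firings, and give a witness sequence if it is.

step 1: fire t0:  (A=4, B=2, C=2, D=0) → (A=7, B=2, C=2, D=0)
step 2: fire t0:  (A=7, B=2, C=2, D=0) → (A=10, B=2, C=2, D=0)

YES — reachable via ⟨t0, t0⟩ (2 firings)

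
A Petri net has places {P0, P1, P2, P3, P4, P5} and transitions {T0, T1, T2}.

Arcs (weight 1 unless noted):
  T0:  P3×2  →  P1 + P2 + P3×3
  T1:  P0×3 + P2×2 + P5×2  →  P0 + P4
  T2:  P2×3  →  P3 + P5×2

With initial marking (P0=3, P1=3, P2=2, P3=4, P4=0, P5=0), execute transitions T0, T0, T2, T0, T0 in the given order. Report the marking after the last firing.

step 1: fire T0:  (P0=3, P1=3, P2=2, P3=4, P4=0, P5=0) → (P0=3, P1=4, P2=3, P3=5, P4=0, P5=0)
step 2: fire T0:  (P0=3, P1=4, P2=3, P3=5, P4=0, P5=0) → (P0=3, P1=5, P2=4, P3=6, P4=0, P5=0)
step 3: fire T2:  (P0=3, P1=5, P2=4, P3=6, P4=0, P5=0) → (P0=3, P1=5, P2=1, P3=7, P4=0, P5=2)
step 4: fire T0:  (P0=3, P1=5, P2=1, P3=7, P4=0, P5=2) → (P0=3, P1=6, P2=2, P3=8, P4=0, P5=2)
step 5: fire T0:  (P0=3, P1=6, P2=2, P3=8, P4=0, P5=2) → (P0=3, P1=7, P2=3, P3=9, P4=0, P5=2)

(P0=3, P1=7, P2=3, P3=9, P4=0, P5=2)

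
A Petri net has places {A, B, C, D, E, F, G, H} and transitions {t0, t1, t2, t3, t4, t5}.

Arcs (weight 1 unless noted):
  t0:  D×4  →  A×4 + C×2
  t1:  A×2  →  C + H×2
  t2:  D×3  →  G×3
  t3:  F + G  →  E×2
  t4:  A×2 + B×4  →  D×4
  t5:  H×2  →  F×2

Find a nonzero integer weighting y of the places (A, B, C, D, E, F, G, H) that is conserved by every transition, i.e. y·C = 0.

Incidence matrix C (rows=places, cols=transitions):
       t0   t1   t2   t3   t4   t5
    A   4   -2    0    0   -2    0
    B   0    0    0    0   -4    0
    C   2    1    0    0    0    0
    D  -4    0   -3    0    4    0
    E   0    0    0    2    0    0
    F   0    0    0   -1    0    2
    G   0    0    3   -1    0    0
    H   0    2    0    0    0   -2

Candidate y = [2, 3, 4, 4, 2, 0, 4, 0]; check y·C column-wise:
  col t0: 2·4 + 3·0 + 4·2 + 4·-4 + 2·0 + 4·0 = 0
  col t1: 2·-2 + 3·0 + 4·1 + 4·0 + 2·0 + 4·0 + 0·2 = 0
  col t2: 2·0 + 3·0 + 4·0 + 4·-3 + 2·0 + 4·3 = 0
  col t3: 2·0 + 3·0 + 4·0 + 4·0 + 2·2 + 0·-1 + 4·-1 = 0
  col t4: 2·-2 + 3·-4 + 4·0 + 4·4 + 2·0 + 4·0 = 0
  col t5: 2·0 + 3·0 + 4·0 + 4·0 + 2·0 + 0·2 + 4·0 + 0·-2 = 0

y = (A:2, B:3, C:4, D:4, E:2, F:0, G:4, H:0)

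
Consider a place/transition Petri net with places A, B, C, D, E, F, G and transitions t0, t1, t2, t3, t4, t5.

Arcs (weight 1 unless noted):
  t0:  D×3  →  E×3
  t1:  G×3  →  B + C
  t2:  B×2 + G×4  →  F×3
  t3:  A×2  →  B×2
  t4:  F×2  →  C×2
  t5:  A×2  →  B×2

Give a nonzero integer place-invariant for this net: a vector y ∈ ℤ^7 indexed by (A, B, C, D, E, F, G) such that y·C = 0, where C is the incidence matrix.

Incidence matrix C (rows=places, cols=transitions):
       t0   t1   t2   t3   t4   t5
    A   0    0    0   -2    0   -2
    B   0    1   -2    2    0    2
    C   0    1    0    0    2    0
    D  -3    0    0    0    0    0
    E   3    0    0    0    0    0
    F   0    0    3    0   -2    0
    G   0   -3   -4    0    0    0

Candidate y = [0, 0, 0, 1, 1, 0, 0]; check y·C column-wise:
  col t0: 1·-3 + 1·3 = 0
  col t1: 0·1 + 0·1 + 1·0 + 1·0 + 0·-3 = 0
  col t2: 0·-2 + 1·0 + 1·0 + 0·3 + 0·-4 = 0
  col t3: 0·-2 + 0·2 + 1·0 + 1·0 = 0
  col t4: 0·2 + 1·0 + 1·0 + 0·-2 = 0
  col t5: 0·-2 + 0·2 + 1·0 + 1·0 = 0

y = (A:0, B:0, C:0, D:1, E:1, F:0, G:0)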